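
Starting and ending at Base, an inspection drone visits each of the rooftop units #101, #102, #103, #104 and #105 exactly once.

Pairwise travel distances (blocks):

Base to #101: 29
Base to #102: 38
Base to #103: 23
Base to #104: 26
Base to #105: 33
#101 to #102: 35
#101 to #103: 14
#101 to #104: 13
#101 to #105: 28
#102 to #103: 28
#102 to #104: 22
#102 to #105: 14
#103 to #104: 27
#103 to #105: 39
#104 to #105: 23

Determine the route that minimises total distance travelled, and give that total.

Base → #101 → #102 → #103 → #104 → #105 → Base: 29+35+28+27+23+33 = 175
Base → #101 → #102 → #103 → #105 → #104 → Base: 29+35+28+39+23+26 = 180
Base → #101 → #102 → #104 → #103 → #105 → Base: 29+35+22+27+39+33 = 185
Base → #101 → #102 → #104 → #105 → #103 → Base: 29+35+22+23+39+23 = 171
Base → #101 → #102 → #105 → #103 → #104 → Base: 29+35+14+39+27+26 = 170
Base → #101 → #102 → #105 → #104 → #103 → Base: 29+35+14+23+27+23 = 151
Base → #101 → #103 → #102 → #104 → #105 → Base: 29+14+28+22+23+33 = 149
Base → #101 → #103 → #102 → #105 → #104 → Base: 29+14+28+14+23+26 = 134
Base → #101 → #103 → #104 → #102 → #105 → Base: 29+14+27+22+14+33 = 139
Base → #101 → #103 → #104 → #105 → #102 → Base: 29+14+27+23+14+38 = 145
Base → #101 → #103 → #105 → #102 → #104 → Base: 29+14+39+14+22+26 = 144
Base → #101 → #103 → #105 → #104 → #102 → Base: 29+14+39+23+22+38 = 165
Base → #101 → #104 → #102 → #103 → #105 → Base: 29+13+22+28+39+33 = 164
Base → #101 → #104 → #102 → #105 → #103 → Base: 29+13+22+14+39+23 = 140
… (46 more)
Base → #103 → #101 → #104 → #102 → #105 → Base: 23+14+13+22+14+33 = 119  ← best
The minimum is 119.
One optimal route: Base → #103 → #101 → #104 → #102 → #105 → Base (or its reverse).

Shortest round trip = 119 blocks.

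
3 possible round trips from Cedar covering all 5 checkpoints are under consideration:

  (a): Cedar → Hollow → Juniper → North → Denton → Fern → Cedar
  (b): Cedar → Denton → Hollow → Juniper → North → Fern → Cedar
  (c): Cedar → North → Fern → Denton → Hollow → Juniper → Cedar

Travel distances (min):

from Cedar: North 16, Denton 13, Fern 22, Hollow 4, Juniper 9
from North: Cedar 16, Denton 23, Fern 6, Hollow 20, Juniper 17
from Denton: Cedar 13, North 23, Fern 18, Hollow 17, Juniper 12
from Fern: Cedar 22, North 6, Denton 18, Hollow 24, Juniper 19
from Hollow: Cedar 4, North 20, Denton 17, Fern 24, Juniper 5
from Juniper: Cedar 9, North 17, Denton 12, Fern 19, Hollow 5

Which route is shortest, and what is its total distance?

Shortest is (c), total 71 min.

(a): 4 + 5 + 17 + 23 + 18 + 22 = 89
(b): 13 + 17 + 5 + 17 + 6 + 22 = 80
(c): 16 + 6 + 18 + 17 + 5 + 9 = 71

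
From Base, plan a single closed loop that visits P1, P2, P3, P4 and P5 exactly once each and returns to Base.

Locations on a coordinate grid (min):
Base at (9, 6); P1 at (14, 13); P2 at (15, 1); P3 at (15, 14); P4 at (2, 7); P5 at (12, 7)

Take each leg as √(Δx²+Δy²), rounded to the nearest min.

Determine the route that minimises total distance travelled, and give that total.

With 5 stops there are 5!/2 = 60 distinct round trips (a route and its reverse cost the same).
Base → P1 → P2 → P3 → P4 → P5 → Base: 9+12+13+15+10+3 = 62
Base → P1 → P2 → P3 → P5 → P4 → Base: 9+12+13+8+10+7 = 59
Base → P1 → P2 → P4 → P3 → P5 → Base: 9+12+14+15+8+3 = 61
Base → P1 → P2 → P4 → P5 → P3 → Base: 9+12+14+10+8+10 = 63
Base → P1 → P2 → P5 → P3 → P4 → Base: 9+12+7+8+15+7 = 58
Base → P1 → P2 → P5 → P4 → P3 → Base: 9+12+7+10+15+10 = 63
Base → P1 → P3 → P2 → P4 → P5 → Base: 9+1+13+14+10+3 = 50
Base → P1 → P3 → P2 → P5 → P4 → Base: 9+1+13+7+10+7 = 47
Base → P1 → P3 → P4 → P2 → P5 → Base: 9+1+15+14+7+3 = 49
Base → P1 → P3 → P4 → P5 → P2 → Base: 9+1+15+10+7+8 = 50
Base → P1 → P3 → P5 → P2 → P4 → Base: 9+1+8+7+14+7 = 46
Base → P1 → P3 → P5 → P4 → P2 → Base: 9+1+8+10+14+8 = 50
Base → P1 → P4 → P2 → P3 → P5 → Base: 9+13+14+13+8+3 = 60
Base → P1 → P4 → P2 → P5 → P3 → Base: 9+13+14+7+8+10 = 61
… (46 more)
Base → P2 → P5 → P1 → P3 → P4 → Base: 8+7+6+1+15+7 = 44  ← best
The minimum is 44.
One optimal route: Base → P2 → P5 → P1 → P3 → P4 → Base (or its reverse).

Minimum total distance: 44 min.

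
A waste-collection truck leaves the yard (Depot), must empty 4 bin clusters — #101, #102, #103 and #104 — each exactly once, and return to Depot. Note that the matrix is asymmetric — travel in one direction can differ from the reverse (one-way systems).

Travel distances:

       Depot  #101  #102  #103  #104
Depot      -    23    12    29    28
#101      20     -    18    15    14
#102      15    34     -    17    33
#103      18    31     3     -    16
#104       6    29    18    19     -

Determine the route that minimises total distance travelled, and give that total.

Minimum total distance: 74.

Depot - #101 - #102 - #103 - #104 - Depot: 23+18+17+16+6 = 80
Depot - #101 - #102 - #104 - #103 - Depot: 23+18+33+19+18 = 111
Depot - #101 - #103 - #102 - #104 - Depot: 23+15+3+33+6 = 80
Depot - #101 - #103 - #104 - #102 - Depot: 23+15+16+18+15 = 87
Depot - #101 - #104 - #102 - #103 - Depot: 23+14+18+17+18 = 90
Depot - #101 - #104 - #103 - #102 - Depot: 23+14+19+3+15 = 74
Depot - #102 - #101 - #103 - #104 - Depot: 12+34+15+16+6 = 83
Depot - #102 - #101 - #104 - #103 - Depot: 12+34+14+19+18 = 97
Depot - #102 - #103 - #101 - #104 - Depot: 12+17+31+14+6 = 80
Depot - #102 - #103 - #104 - #101 - Depot: 12+17+16+29+20 = 94
Depot - #102 - #104 - #101 - #103 - Depot: 12+33+29+15+18 = 107
Depot - #102 - #104 - #103 - #101 - Depot: 12+33+19+31+20 = 115
Depot - #103 - #101 - #102 - #104 - Depot: 29+31+18+33+6 = 117
Depot - #103 - #101 - #104 - #102 - Depot: 29+31+14+18+15 = 107
… (10 more)
The minimum is 74.
One optimal route: Depot → #101 → #104 → #103 → #102 → Depot.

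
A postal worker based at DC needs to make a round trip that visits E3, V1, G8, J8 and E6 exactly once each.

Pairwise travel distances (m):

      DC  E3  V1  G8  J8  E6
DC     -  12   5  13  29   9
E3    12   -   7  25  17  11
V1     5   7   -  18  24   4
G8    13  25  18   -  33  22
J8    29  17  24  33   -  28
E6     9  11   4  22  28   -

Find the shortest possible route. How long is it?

Shortest round trip = 83 m.

There are 60 distinct closed tours to check (reversals are equivalent).
DC-E3-V1-G8-J8-E6-DC: 12+7+18+33+28+9 = 107
DC-E3-V1-G8-E6-J8-DC: 12+7+18+22+28+29 = 116
DC-E3-V1-J8-G8-E6-DC: 12+7+24+33+22+9 = 107
DC-E3-V1-J8-E6-G8-DC: 12+7+24+28+22+13 = 106
DC-E3-V1-E6-G8-J8-DC: 12+7+4+22+33+29 = 107
DC-E3-V1-E6-J8-G8-DC: 12+7+4+28+33+13 = 97
DC-E3-G8-V1-J8-E6-DC: 12+25+18+24+28+9 = 116
DC-E3-G8-V1-E6-J8-DC: 12+25+18+4+28+29 = 116
DC-E3-G8-J8-V1-E6-DC: 12+25+33+24+4+9 = 107
DC-E3-G8-J8-E6-V1-DC: 12+25+33+28+4+5 = 107
DC-E3-G8-E6-V1-J8-DC: 12+25+22+4+24+29 = 116
DC-E3-G8-E6-J8-V1-DC: 12+25+22+28+24+5 = 116
DC-E3-J8-V1-G8-E6-DC: 12+17+24+18+22+9 = 102
DC-E3-J8-V1-E6-G8-DC: 12+17+24+4+22+13 = 92
… (46 more)
DC-V1-E6-E3-J8-G8-DC: 5+4+11+17+33+13 = 83  ← best
The minimum is 83.
One optimal route: DC → V1 → E6 → E3 → J8 → G8 → DC (or its reverse).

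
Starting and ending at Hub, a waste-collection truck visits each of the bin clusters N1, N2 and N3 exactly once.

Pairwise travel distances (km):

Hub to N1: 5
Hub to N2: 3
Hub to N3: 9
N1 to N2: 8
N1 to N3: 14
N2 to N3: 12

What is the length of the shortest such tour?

With 3 stops there are 3!/2 = 3 distinct round trips (a route and its reverse cost the same).
Hub-N1-N2-N3-Hub: 5+8+12+9 = 34
Hub-N1-N3-N2-Hub: 5+14+12+3 = 34
Hub-N2-N1-N3-Hub: 3+8+14+9 = 34
The minimum is 34.
One optimal route: Hub → N1 → N2 → N3 → Hub (or its reverse).

Shortest round trip = 34 km.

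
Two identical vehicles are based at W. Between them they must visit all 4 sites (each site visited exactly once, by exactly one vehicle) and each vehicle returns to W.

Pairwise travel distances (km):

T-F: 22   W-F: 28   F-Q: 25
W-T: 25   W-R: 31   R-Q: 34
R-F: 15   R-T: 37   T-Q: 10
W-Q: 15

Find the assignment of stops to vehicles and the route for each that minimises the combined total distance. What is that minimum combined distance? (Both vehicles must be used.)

Minimum combined distance: 123 km.

There are 2^3 − 1 = 7 ways to divide the 4 stops into two non-empty groups. For each, the best each vehicle can do is its own shortest tour through its group:
  {R} + {T, F, Q}: 62 + 75 = 137
  {T} + {R, F, Q}: 50 + 86 = 136
  {R, T} + {F, Q}: 93 + 68 = 161
  {F} + {R, T, Q}: 56 + 93 = 149
  {R, F} + {T, Q}: 74 + 50 = 124
  {T, F} + {R, Q}: 75 + 80 = 155
  … (7 splits in total)
  {R, T, F} + {Q}: 93 + 30 = 123  ← best
Best: vehicle 1 W → R → F → T → W = 93; vehicle 2 W → Q → W = 30; combined 123.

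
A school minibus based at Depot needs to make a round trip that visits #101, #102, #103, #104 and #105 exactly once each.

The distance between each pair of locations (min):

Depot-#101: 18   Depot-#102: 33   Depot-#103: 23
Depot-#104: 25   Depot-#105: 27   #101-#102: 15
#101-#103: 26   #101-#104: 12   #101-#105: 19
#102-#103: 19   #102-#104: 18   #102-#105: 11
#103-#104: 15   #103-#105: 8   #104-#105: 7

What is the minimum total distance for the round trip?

Minimum total distance: 89 min.

There are 60 distinct closed tours to check (reversals are equivalent).
Depot → #101 → #102 → #103 → #104 → #105 → Depot: 18+15+19+15+7+27 = 101
Depot → #101 → #102 → #103 → #105 → #104 → Depot: 18+15+19+8+7+25 = 92
Depot → #101 → #102 → #104 → #103 → #105 → Depot: 18+15+18+15+8+27 = 101
Depot → #101 → #102 → #104 → #105 → #103 → Depot: 18+15+18+7+8+23 = 89
Depot → #101 → #102 → #105 → #103 → #104 → Depot: 18+15+11+8+15+25 = 92
Depot → #101 → #102 → #105 → #104 → #103 → Depot: 18+15+11+7+15+23 = 89
Depot → #101 → #103 → #102 → #104 → #105 → Depot: 18+26+19+18+7+27 = 115
Depot → #101 → #103 → #102 → #105 → #104 → Depot: 18+26+19+11+7+25 = 106
Depot → #101 → #103 → #104 → #102 → #105 → Depot: 18+26+15+18+11+27 = 115
Depot → #101 → #103 → #104 → #105 → #102 → Depot: 18+26+15+7+11+33 = 110
Depot → #101 → #103 → #105 → #102 → #104 → Depot: 18+26+8+11+18+25 = 106
Depot → #101 → #103 → #105 → #104 → #102 → Depot: 18+26+8+7+18+33 = 110
Depot → #101 → #104 → #102 → #103 → #105 → Depot: 18+12+18+19+8+27 = 102
Depot → #101 → #104 → #102 → #105 → #103 → Depot: 18+12+18+11+8+23 = 90
… (46 more)
The minimum is 89.
One optimal route: Depot → #101 → #102 → #104 → #105 → #103 → Depot (or its reverse).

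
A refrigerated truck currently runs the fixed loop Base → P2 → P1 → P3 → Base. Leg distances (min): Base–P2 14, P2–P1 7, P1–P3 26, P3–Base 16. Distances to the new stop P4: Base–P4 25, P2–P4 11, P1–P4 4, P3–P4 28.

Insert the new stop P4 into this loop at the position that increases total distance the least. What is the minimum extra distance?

Insertion cost between consecutive stops i–j is d(i,P4) + d(P4,j) − d(i,j):
  between Base and P2: 25 + 11 − 14 = 22
  between P2 and P1: 11 + 4 − 7 = 8
  between P1 and P3: 4 + 28 − 26 = 6
  between P3 and Base: 28 + 25 − 16 = 37
Cheapest insertion is between P1 and P3, adding 6.
New total = 63 + 6 = 69.

Adding 6 min by placing P4 on the P1–P3 leg.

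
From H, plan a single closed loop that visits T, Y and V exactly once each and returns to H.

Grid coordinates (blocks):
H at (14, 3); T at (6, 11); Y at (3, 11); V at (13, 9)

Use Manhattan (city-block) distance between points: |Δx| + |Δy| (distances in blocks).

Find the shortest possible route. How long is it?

With 3 stops there are 3!/2 = 3 distinct round trips (a route and its reverse cost the same).
H-T-Y-V-H: 16+3+12+7 = 38
H-T-V-Y-H: 16+9+12+19 = 56
H-Y-T-V-H: 19+3+9+7 = 38
The minimum is 38.
One optimal route: H → T → Y → V → H (or its reverse).

38 blocks — the shortest possible round trip.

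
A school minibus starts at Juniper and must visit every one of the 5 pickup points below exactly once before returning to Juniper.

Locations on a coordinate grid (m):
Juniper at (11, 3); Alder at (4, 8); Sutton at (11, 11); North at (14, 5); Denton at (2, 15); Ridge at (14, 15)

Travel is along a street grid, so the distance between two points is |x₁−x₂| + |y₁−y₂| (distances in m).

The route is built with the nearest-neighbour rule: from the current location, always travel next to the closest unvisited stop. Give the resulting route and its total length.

Total distance 54 m via the nearest-neighbour route Juniper → North → Sutton → Ridge → Denton → Alder → Juniper.

Juniper → [North:5 / Sutton:8 / Alder:12 / Ridge:15 / Denton:21] → North (5)
North → [Sutton:9 / Ridge:10 / Alder:13 / Denton:22] → Sutton (9)
Sutton → [Ridge:7 / Alder:10 / Denton:13] → Ridge (7)
Ridge → [Denton:12 / Alder:17] → Denton (12)
Denton → [Alder:9] → Alder (9)
Return Alder→Juniper: 12.
Total = 5 + 9 + 7 + 12 + 9 + 12 = 54.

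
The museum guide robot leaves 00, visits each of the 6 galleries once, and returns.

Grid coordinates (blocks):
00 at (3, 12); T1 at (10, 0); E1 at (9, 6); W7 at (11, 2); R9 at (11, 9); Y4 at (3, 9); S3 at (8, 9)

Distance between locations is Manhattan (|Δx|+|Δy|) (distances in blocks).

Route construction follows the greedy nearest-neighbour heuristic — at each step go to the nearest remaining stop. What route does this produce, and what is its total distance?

Nearest-neighbour total = 44 blocks; route 00 → Y4 → S3 → R9 → E1 → W7 → T1 → 00.

00 → [Y4:3 / S3:8 / R9:11 / E1:12 / W7:18 / T1:19] → Y4 (3)
Y4 → [S3:5 / R9:8 / E1:9 / W7:15 / T1:16] → S3 (5)
S3 → [R9:3 / E1:4 / W7:10 / T1:11] → R9 (3)
R9 → [E1:5 / W7:7 / T1:10] → E1 (5)
E1 → [W7:6 / T1:7] → W7 (6)
W7 → [T1:3] → T1 (3)
Return T1→00: 19.
Total = 3 + 5 + 3 + 5 + 6 + 3 + 19 = 44.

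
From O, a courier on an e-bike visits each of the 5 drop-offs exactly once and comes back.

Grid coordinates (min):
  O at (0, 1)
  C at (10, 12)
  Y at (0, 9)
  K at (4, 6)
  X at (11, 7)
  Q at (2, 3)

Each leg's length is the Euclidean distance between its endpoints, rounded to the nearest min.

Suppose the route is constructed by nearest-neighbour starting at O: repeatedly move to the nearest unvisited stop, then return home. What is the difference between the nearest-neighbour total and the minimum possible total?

3 min longer than the optimal tour.

O: Q=3, K=6, Y=8, X=13, C=15 ⇒ Q
Q: K=4, Y=6, X=10, C=12 ⇒ K
K: Y=5, X=7, C=8 ⇒ Y
Y: C=10, X=11 ⇒ C
C: X=5 ⇒ X
NN route O → Q → K → Y → C → X → O costs 40.
Optimal: O → Y → C → X → K → Q → O costs 37 (by enumerating all 60 distinct tours).
Excess = 40 − 37 = 3.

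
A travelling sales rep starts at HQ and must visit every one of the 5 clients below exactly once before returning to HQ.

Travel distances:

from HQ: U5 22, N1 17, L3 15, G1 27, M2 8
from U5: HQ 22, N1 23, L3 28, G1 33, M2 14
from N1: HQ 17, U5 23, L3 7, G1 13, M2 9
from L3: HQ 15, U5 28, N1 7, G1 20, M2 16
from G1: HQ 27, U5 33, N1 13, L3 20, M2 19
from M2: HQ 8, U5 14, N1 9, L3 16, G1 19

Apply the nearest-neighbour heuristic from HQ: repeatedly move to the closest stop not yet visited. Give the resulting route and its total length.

Total distance 99 via the nearest-neighbour route HQ → M2 → N1 → L3 → G1 → U5 → HQ.

At HQ the remaining stops are M2 8, L3 15, N1 17, U5 22, G1 27; go to M2.
At M2 the remaining stops are N1 9, U5 14, L3 16, G1 19; go to N1.
At N1 the remaining stops are L3 7, G1 13, U5 23; go to L3.
At L3 the remaining stops are G1 20, U5 28; go to G1.
At G1 the remaining stops are U5 33; go to U5.
Return U5→HQ: 22.
Total = 8 + 9 + 7 + 20 + 33 + 22 = 99.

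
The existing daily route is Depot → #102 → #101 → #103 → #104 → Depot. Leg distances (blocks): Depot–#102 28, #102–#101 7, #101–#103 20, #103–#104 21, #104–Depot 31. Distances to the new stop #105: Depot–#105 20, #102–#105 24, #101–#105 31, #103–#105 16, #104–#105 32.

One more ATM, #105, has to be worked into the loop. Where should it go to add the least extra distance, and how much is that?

Adding 16 blocks by placing #105 on the Depot–#102 leg.

Insertion cost between consecutive stops i–j is d(i,#105) + d(#105,j) − d(i,j):
  between Depot and #102: 20 + 24 − 28 = 16
  between #102 and #101: 24 + 31 − 7 = 48
  between #101 and #103: 31 + 16 − 20 = 27
  between #103 and #104: 16 + 32 − 21 = 27
  between #104 and Depot: 32 + 20 − 31 = 21
Cheapest insertion is between Depot and #102, adding 16.
New total = 107 + 16 = 123.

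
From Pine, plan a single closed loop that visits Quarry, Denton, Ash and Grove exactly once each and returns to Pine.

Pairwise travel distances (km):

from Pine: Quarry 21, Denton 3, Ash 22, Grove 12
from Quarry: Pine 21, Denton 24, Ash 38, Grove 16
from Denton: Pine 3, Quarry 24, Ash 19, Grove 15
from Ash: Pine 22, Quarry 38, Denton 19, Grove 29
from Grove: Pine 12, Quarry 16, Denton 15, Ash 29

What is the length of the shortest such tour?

There are 12 distinct closed tours to check (reversals are equivalent).
Pine → Quarry → Denton → Ash → Grove → Pine: 21+24+19+29+12 = 105
Pine → Quarry → Denton → Grove → Ash → Pine: 21+24+15+29+22 = 111
Pine → Quarry → Ash → Denton → Grove → Pine: 21+38+19+15+12 = 105
Pine → Quarry → Ash → Grove → Denton → Pine: 21+38+29+15+3 = 106
Pine → Quarry → Grove → Denton → Ash → Pine: 21+16+15+19+22 = 93
Pine → Quarry → Grove → Ash → Denton → Pine: 21+16+29+19+3 = 88
Pine → Denton → Quarry → Ash → Grove → Pine: 3+24+38+29+12 = 106
Pine → Denton → Quarry → Grove → Ash → Pine: 3+24+16+29+22 = 94
Pine → Denton → Ash → Quarry → Grove → Pine: 3+19+38+16+12 = 88
Pine → Denton → Grove → Quarry → Ash → Pine: 3+15+16+38+22 = 94
Pine → Ash → Quarry → Denton → Grove → Pine: 22+38+24+15+12 = 111
Pine → Ash → Denton → Quarry → Grove → Pine: 22+19+24+16+12 = 93
The minimum is 88.
One optimal route: Pine → Quarry → Grove → Ash → Denton → Pine (or its reverse).

Minimum total distance: 88 km.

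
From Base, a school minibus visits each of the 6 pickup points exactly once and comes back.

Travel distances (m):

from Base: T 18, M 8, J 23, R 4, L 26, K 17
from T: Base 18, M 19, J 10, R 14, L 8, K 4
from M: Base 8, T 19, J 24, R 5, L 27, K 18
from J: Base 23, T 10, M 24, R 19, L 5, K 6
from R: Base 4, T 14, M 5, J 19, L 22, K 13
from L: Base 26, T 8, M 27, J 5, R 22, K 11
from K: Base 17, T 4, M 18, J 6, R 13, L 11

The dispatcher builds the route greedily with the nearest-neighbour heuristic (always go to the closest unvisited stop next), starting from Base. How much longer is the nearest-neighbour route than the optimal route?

The nearest-neighbour route is 4 m longer than optimal.

From Base: R=4, M=8, K=17, T=18, J=23, L=26 → choose R (4).
From R: M=5, K=13, T=14, J=19, L=22 → choose M (5).
From M: K=18, T=19, J=24, L=27 → choose K (18).
From K: T=4, J=6, L=11 → choose T (4).
From T: L=8, J=10 → choose L (8).
From L: J=5 → choose J (5).
NN route Base → R → M → K → T → L → J → Base costs 67.
Optimal: Base → T → L → J → K → R → M → Base costs 63 (by enumerating all 360 distinct tours).
Excess = 67 − 63 = 4.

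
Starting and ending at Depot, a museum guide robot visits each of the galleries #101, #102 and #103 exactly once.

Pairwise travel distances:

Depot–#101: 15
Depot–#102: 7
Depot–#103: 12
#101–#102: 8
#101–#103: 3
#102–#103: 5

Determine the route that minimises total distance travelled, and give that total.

Minimum total distance: 30.

With 3 stops there are 3!/2 = 3 distinct round trips (a route and its reverse cost the same).
Depot - #101 - #102 - #103 - Depot: 15+8+5+12 = 40
Depot - #101 - #103 - #102 - Depot: 15+3+5+7 = 30
Depot - #102 - #101 - #103 - Depot: 7+8+3+12 = 30
The minimum is 30.
One optimal route: Depot → #101 → #103 → #102 → Depot (or its reverse).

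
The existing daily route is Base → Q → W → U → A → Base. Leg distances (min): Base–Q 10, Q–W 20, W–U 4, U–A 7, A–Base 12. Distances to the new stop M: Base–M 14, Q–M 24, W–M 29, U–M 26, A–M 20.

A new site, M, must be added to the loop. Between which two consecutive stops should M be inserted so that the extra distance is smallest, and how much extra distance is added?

Insertion cost between consecutive stops i–j is d(i,M) + d(M,j) − d(i,j):
  between Base and Q: 14 + 24 − 10 = 28
  between Q and W: 24 + 29 − 20 = 33
  between W and U: 29 + 26 − 4 = 51
  between U and A: 26 + 20 − 7 = 39
  between A and Base: 20 + 14 − 12 = 22
Cheapest insertion is between A and Base, adding 22.
New total = 53 + 22 = 75.

Adding 22 min by placing M on the A–Base leg.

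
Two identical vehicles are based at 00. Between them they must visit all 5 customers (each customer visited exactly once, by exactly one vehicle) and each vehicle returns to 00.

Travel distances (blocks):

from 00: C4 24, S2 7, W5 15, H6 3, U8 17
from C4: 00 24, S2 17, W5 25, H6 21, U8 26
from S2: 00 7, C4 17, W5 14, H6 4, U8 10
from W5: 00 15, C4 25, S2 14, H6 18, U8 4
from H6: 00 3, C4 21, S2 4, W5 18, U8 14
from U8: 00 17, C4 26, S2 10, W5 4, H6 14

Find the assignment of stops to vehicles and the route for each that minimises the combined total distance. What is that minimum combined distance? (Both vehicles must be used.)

Minimum combined distance: 75 blocks.

There are 2^4 − 1 = 15 ways to divide the 5 stops into two non-empty groups. For each, the best each vehicle can do is its own shortest tour through its group:
  {C4} + {S2, W5, H6, U8}: 48 + 36 = 84
  {S2} + {C4, W5, H6, U8}: 14 + 69 = 83
  {C4, S2} + {W5, H6, U8}: 48 + 36 = 84
  {W5} + {C4, S2, H6, U8}: 30 + 67 = 97
  {C4, W5} + {S2, H6, U8}: 64 + 34 = 98
  {S2, W5} + {C4, H6, U8}: 36 + 67 = 103
  … (15 splits in total)
  {H6} + {C4, S2, W5, U8}: 6 + 69 = 75  ← best
Best: vehicle 1 00 → H6 → 00 = 6; vehicle 2 00 → S2 → C4 → U8 → W5 → 00 = 69; combined 75.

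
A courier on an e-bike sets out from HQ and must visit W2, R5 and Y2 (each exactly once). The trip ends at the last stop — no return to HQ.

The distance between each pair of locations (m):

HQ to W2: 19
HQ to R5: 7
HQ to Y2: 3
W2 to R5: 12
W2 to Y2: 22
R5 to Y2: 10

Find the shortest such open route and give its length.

25 m — the minimum one-way total.

There are 3! = 6 possible orderings.
HQ → W2 → R5 → Y2: 19+12+10 = 41
HQ → W2 → Y2 → R5: 19+22+10 = 51
HQ → R5 → W2 → Y2: 7+12+22 = 41
HQ → R5 → Y2 → W2: 7+10+22 = 39
HQ → Y2 → W2 → R5: 3+22+12 = 37
HQ → Y2 → R5 → W2: 3+10+12 = 25
The minimum is 25.
One shortest path: HQ → Y2 → R5 → W2.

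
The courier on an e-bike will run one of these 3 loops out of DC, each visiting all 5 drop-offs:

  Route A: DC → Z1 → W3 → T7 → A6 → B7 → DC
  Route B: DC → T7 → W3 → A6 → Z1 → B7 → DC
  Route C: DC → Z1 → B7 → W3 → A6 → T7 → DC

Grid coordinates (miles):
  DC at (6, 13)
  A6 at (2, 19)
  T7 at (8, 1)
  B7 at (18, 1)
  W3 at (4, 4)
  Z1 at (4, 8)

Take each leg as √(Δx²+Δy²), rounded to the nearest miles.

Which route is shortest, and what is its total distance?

Shortest is Route A, total 74 miles.

Route A: 5 + 4 + 5 + 19 + 24 + 17 = 74
Route B: 12 + 5 + 15 + 11 + 16 + 17 = 76
Route C: 5 + 16 + 14 + 15 + 19 + 12 = 81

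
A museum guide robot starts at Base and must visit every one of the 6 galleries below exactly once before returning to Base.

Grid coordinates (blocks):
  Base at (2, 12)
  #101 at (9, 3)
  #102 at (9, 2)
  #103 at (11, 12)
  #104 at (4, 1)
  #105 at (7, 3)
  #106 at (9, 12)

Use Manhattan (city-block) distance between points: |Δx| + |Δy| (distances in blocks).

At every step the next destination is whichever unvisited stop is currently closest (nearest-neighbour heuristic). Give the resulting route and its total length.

42 blocks along Base → #106 → #103 → #101 → #102 → #105 → #104 → Base.

Base → [#106:7 / #103:9 / #104:13 / #105:14 / #101:16 / #102:17] → #106 (7)
#106 → [#103:2 / #101:9 / #102:10 / #105:11 / #104:16] → #103 (2)
#103 → [#101:11 / #102:12 / #105:13 / #104:18] → #101 (11)
#101 → [#102:1 / #105:2 / #104:7] → #102 (1)
#102 → [#105:3 / #104:6] → #105 (3)
#105 → [#104:5] → #104 (5)
Return #104→Base: 13.
Total = 7 + 2 + 11 + 1 + 3 + 5 + 13 = 42.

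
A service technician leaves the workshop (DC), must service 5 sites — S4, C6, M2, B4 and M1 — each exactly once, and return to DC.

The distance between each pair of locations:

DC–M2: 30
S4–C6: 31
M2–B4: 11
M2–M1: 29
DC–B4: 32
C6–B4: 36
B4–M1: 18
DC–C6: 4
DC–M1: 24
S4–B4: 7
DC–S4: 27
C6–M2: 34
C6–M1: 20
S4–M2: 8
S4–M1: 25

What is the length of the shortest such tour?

Shortest round trip = 87.

There are 60 distinct closed tours to check (reversals are equivalent).
DC - S4 - C6 - M2 - B4 - M1 - DC: 27+31+34+11+18+24 = 145
DC - S4 - C6 - M2 - M1 - B4 - DC: 27+31+34+29+18+32 = 171
DC - S4 - C6 - B4 - M2 - M1 - DC: 27+31+36+11+29+24 = 158
DC - S4 - C6 - B4 - M1 - M2 - DC: 27+31+36+18+29+30 = 171
DC - S4 - C6 - M1 - M2 - B4 - DC: 27+31+20+29+11+32 = 150
DC - S4 - C6 - M1 - B4 - M2 - DC: 27+31+20+18+11+30 = 137
DC - S4 - M2 - C6 - B4 - M1 - DC: 27+8+34+36+18+24 = 147
DC - S4 - M2 - C6 - M1 - B4 - DC: 27+8+34+20+18+32 = 139
DC - S4 - M2 - B4 - C6 - M1 - DC: 27+8+11+36+20+24 = 126
DC - S4 - M2 - B4 - M1 - C6 - DC: 27+8+11+18+20+4 = 88
DC - S4 - M2 - M1 - C6 - B4 - DC: 27+8+29+20+36+32 = 152
DC - S4 - M2 - M1 - B4 - C6 - DC: 27+8+29+18+36+4 = 122
DC - S4 - B4 - C6 - M2 - M1 - DC: 27+7+36+34+29+24 = 157
DC - S4 - B4 - C6 - M1 - M2 - DC: 27+7+36+20+29+30 = 149
… (46 more)
DC - C6 - M1 - B4 - S4 - M2 - DC: 4+20+18+7+8+30 = 87  ← best
The minimum is 87.
One optimal route: DC → C6 → M1 → B4 → S4 → M2 → DC (or its reverse).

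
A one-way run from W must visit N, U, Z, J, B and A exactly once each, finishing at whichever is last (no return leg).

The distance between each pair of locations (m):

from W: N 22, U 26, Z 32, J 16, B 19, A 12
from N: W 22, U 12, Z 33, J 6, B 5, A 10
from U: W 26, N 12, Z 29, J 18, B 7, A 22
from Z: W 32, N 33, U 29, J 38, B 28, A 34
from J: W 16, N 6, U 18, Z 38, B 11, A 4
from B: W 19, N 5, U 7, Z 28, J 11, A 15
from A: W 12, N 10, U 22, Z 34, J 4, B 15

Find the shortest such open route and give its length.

There are 6! = 720 possible orderings.
W - N - U - Z - J - B - A: 22+12+29+38+11+15 = 127
W - N - U - Z - J - A - B: 22+12+29+38+4+15 = 120
W - N - U - Z - B - J - A: 22+12+29+28+11+4 = 106
W - N - U - Z - B - A - J: 22+12+29+28+15+4 = 110
W - N - U - Z - A - J - B: 22+12+29+34+4+11 = 112
W - N - U - Z - A - B - J: 22+12+29+34+15+11 = 123
W - N - U - J - Z - B - A: 22+12+18+38+28+15 = 133
W - N - U - J - Z - A - B: 22+12+18+38+34+15 = 139
… (712 more)
W - A - J - N - B - U - Z: 12+4+6+5+7+29 = 63  ← best
The minimum is 63.
One shortest path: W → A → J → N → B → U → Z.

Minimum one-way distance = 63 m.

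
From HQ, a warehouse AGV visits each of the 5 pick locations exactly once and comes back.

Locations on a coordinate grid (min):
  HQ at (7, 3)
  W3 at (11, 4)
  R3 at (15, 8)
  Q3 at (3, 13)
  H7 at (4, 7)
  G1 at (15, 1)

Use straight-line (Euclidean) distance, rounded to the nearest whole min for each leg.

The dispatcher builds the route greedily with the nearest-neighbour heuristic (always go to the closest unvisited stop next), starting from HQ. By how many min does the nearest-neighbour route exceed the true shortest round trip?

Excess over optimum: 4 min.

HQ: W3=4, H7=5, G1=8, R3=9, Q3=11 ⇒ W3
W3: G1=5, R3=6, H7=8, Q3=12 ⇒ G1
G1: R3=7, H7=13, Q3=17 ⇒ R3
R3: H7=11, Q3=13 ⇒ H7
H7: Q3=6 ⇒ Q3
NN route HQ → W3 → G1 → R3 → H7 → Q3 → HQ costs 44.
Optimal: HQ → W3 → G1 → R3 → Q3 → H7 → HQ costs 40 (by enumerating all 60 distinct tours).
Excess = 44 − 40 = 4.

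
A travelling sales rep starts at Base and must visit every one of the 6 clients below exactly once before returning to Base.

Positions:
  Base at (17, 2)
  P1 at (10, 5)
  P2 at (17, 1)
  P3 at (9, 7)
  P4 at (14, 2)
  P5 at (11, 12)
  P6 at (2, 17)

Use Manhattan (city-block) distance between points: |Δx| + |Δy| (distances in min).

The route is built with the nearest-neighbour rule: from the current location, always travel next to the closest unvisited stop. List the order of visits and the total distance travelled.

From Base: distances to unvisited — P2=1, P4=3, P1=10, P3=13, P5=16, P6=30. Nearest is P2 (1).
From P2: distances to unvisited — P4=4, P1=11, P3=14, P5=17, P6=31. Nearest is P4 (4).
From P4: distances to unvisited — P1=7, P3=10, P5=13, P6=27. Nearest is P1 (7).
From P1: distances to unvisited — P3=3, P5=8, P6=20. Nearest is P3 (3).
From P3: distances to unvisited — P5=7, P6=17. Nearest is P5 (7).
From P5: distances to unvisited — P6=14. Nearest is P6 (14).
Return P6→Base: 30.
Total = 1 + 4 + 7 + 3 + 7 + 14 + 30 = 66.

66 min along Base → P2 → P4 → P1 → P3 → P5 → P6 → Base.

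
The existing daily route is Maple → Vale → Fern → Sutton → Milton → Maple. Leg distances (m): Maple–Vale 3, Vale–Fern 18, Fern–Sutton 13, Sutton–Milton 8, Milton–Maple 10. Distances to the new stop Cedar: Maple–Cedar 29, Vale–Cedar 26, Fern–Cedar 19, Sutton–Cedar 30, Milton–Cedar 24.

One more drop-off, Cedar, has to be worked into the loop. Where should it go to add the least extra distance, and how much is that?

Insertion cost between consecutive stops i–j is d(i,Cedar) + d(Cedar,j) − d(i,j):
  between Maple and Vale: 29 + 26 − 3 = 52
  between Vale and Fern: 26 + 19 − 18 = 27
  between Fern and Sutton: 19 + 30 − 13 = 36
  between Sutton and Milton: 30 + 24 − 8 = 46
  between Milton and Maple: 24 + 29 − 10 = 43
Cheapest insertion is between Vale and Fern, adding 27.
New total = 52 + 27 = 79.

Minimum extra distance: 27 m, inserting Cedar between Vale and Fern.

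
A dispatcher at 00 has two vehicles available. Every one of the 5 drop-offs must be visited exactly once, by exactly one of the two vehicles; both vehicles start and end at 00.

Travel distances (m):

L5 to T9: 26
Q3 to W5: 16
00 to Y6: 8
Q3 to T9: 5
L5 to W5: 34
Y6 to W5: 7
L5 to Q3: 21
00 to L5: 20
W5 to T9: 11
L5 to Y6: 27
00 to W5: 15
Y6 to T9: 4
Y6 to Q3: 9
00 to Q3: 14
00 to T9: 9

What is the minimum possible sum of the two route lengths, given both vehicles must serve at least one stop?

Minimum combined distance: 85 m.

Check every non-empty split of the stops between the two vehicles; for each half take its own optimal tour:
  {L5} + {Y6, Q3, W5, T9}: 40 + 45 = 85
  {Y6} + {L5, Q3, W5, T9}: 16 + 72 = 88
  {L5, Y6} + {Q3, W5, T9}: 55 + 45 = 100
  {Q3} + {L5, Y6, W5, T9}: 28 + 72 = 100
  {L5, Q3} + {Y6, W5, T9}: 55 + 35 = 90
  {Y6, Q3} + {L5, W5, T9}: 31 + 72 = 103
  … (15 splits in total)
Best: vehicle 1 00 → L5 → 00 = 40; vehicle 2 00 → Y6 → W5 → Q3 → T9 → 00 = 45; combined 85.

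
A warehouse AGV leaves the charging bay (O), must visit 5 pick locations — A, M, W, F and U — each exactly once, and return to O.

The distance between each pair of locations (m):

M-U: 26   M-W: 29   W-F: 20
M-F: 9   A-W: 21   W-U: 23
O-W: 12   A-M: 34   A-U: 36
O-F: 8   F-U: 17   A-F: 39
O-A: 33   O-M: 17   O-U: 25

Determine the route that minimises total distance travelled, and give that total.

Minimum total distance: 112 m.

O→A→M→W→F→U→O: 33+34+29+20+17+25 = 158
O→A→M→W→U→F→O: 33+34+29+23+17+8 = 144
O→A→M→F→W→U→O: 33+34+9+20+23+25 = 144
O→A→M→F→U→W→O: 33+34+9+17+23+12 = 128
O→A→M→U→W→F→O: 33+34+26+23+20+8 = 144
O→A→M→U→F→W→O: 33+34+26+17+20+12 = 142
O→A→W→M→F→U→O: 33+21+29+9+17+25 = 134
O→A→W→M→U→F→O: 33+21+29+26+17+8 = 134
O→A→W→F→M→U→O: 33+21+20+9+26+25 = 134
O→A→W→F→U→M→O: 33+21+20+17+26+17 = 134
O→A→W→U→M→F→O: 33+21+23+26+9+8 = 120
O→A→W→U→F→M→O: 33+21+23+17+9+17 = 120
O→A→F→M→W→U→O: 33+39+9+29+23+25 = 158
O→A→F→M→U→W→O: 33+39+9+26+23+12 = 142
… (46 more)
O→M→F→U→A→W→O: 17+9+17+36+21+12 = 112  ← best
The minimum is 112.
One optimal route: O → M → F → U → A → W → O (or its reverse).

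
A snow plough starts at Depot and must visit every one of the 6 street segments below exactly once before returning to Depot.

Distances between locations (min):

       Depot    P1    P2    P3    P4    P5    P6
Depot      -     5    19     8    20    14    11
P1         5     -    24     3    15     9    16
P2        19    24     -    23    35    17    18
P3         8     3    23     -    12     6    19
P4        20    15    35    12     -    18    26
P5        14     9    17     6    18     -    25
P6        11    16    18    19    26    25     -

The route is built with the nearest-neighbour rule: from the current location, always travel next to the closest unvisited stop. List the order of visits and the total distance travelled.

95 min along Depot → P1 → P3 → P5 → P2 → P6 → P4 → Depot.

Depot → [P1:5 / P3:8 / P6:11 / P5:14 / P2:19 / P4:20] → P1 (5)
P1 → [P3:3 / P5:9 / P4:15 / P6:16 / P2:24] → P3 (3)
P3 → [P5:6 / P4:12 / P6:19 / P2:23] → P5 (6)
P5 → [P2:17 / P4:18 / P6:25] → P2 (17)
P2 → [P6:18 / P4:35] → P6 (18)
P6 → [P4:26] → P4 (26)
Return P4→Depot: 20.
Total = 5 + 3 + 6 + 17 + 18 + 26 + 20 = 95.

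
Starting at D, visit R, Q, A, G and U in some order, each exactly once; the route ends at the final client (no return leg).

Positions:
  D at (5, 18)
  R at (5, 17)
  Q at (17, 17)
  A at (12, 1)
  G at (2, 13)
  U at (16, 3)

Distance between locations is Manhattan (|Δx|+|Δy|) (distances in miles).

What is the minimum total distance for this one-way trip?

48 miles — the minimum one-way total.

There are 5! = 120 possible orderings.
D - R - Q - A - G - U: 1+12+21+22+24 = 80
D - R - Q - A - U - G: 1+12+21+6+24 = 64
D - R - Q - G - A - U: 1+12+19+22+6 = 60
D - R - Q - G - U - A: 1+12+19+24+6 = 62
D - R - Q - U - A - G: 1+12+15+6+22 = 56
D - R - Q - U - G - A: 1+12+15+24+22 = 74
D - R - A - Q - G - U: 1+23+21+19+24 = 88
D - R - A - Q - U - G: 1+23+21+15+24 = 84
D - R - A - G - Q - U: 1+23+22+19+15 = 80
D - R - A - G - U - Q: 1+23+22+24+15 = 85
D - R - A - U - Q - G: 1+23+6+15+19 = 64
D - R - A - U - G - Q: 1+23+6+24+19 = 73
D - R - G - Q - A - U: 1+7+19+21+6 = 54
D - R - G - Q - U - A: 1+7+19+15+6 = 48
… (106 more)
The minimum is 48.
One shortest path: D → R → G → Q → U → A.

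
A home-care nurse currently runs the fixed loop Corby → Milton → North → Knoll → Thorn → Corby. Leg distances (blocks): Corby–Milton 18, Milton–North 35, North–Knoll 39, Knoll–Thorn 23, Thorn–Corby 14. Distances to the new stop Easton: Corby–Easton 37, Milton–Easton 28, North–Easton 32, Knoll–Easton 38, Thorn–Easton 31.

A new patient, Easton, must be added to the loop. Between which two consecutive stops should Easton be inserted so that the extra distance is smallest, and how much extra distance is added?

Minimum extra distance: 25 blocks, inserting Easton between Milton and North.

Insertion cost between consecutive stops i–j is d(i,Easton) + d(Easton,j) − d(i,j):
  between Corby and Milton: 37 + 28 − 18 = 47
  between Milton and North: 28 + 32 − 35 = 25
  between North and Knoll: 32 + 38 − 39 = 31
  between Knoll and Thorn: 38 + 31 − 23 = 46
  between Thorn and Corby: 31 + 37 − 14 = 54
Cheapest insertion is between Milton and North, adding 25.
New total = 129 + 25 = 154.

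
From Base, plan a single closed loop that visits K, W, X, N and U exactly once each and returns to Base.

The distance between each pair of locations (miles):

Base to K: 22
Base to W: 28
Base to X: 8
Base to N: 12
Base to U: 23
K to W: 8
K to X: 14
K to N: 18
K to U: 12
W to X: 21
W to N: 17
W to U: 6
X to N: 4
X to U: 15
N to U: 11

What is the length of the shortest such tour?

With 5 stops there are 5!/2 = 60 distinct round trips (a route and its reverse cost the same).
Base → K → W → X → N → U → Base: 22+8+21+4+11+23 = 89
Base → K → W → X → U → N → Base: 22+8+21+15+11+12 = 89
Base → K → W → N → X → U → Base: 22+8+17+4+15+23 = 89
Base → K → W → N → U → X → Base: 22+8+17+11+15+8 = 81
Base → K → W → U → X → N → Base: 22+8+6+15+4+12 = 67
Base → K → W → U → N → X → Base: 22+8+6+11+4+8 = 59
Base → K → X → W → N → U → Base: 22+14+21+17+11+23 = 108
Base → K → X → W → U → N → Base: 22+14+21+6+11+12 = 86
Base → K → X → N → W → U → Base: 22+14+4+17+6+23 = 86
Base → K → X → N → U → W → Base: 22+14+4+11+6+28 = 85
Base → K → X → U → W → N → Base: 22+14+15+6+17+12 = 86
Base → K → X → U → N → W → Base: 22+14+15+11+17+28 = 107
Base → K → N → W → X → U → Base: 22+18+17+21+15+23 = 116
Base → K → N → W → U → X → Base: 22+18+17+6+15+8 = 86
… (46 more)
The minimum is 59.
One optimal route: Base → K → W → U → N → X → Base (or its reverse).

Minimum total distance: 59 miles.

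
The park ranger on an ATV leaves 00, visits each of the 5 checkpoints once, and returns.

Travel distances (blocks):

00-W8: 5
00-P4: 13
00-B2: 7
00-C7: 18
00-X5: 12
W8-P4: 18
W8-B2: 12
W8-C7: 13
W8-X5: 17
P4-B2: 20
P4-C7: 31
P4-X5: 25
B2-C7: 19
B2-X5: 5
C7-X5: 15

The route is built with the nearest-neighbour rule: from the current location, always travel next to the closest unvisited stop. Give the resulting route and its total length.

From 00: distances to unvisited — W8=5, B2=7, X5=12, P4=13, C7=18. Nearest is W8 (5).
From W8: distances to unvisited — B2=12, C7=13, X5=17, P4=18. Nearest is B2 (12).
From B2: distances to unvisited — X5=5, C7=19, P4=20. Nearest is X5 (5).
From X5: distances to unvisited — C7=15, P4=25. Nearest is C7 (15).
From C7: distances to unvisited — P4=31. Nearest is P4 (31).
Return P4→00: 13.
Total = 5 + 12 + 5 + 15 + 31 + 13 = 81.

81 blocks along 00 → W8 → B2 → X5 → C7 → P4 → 00.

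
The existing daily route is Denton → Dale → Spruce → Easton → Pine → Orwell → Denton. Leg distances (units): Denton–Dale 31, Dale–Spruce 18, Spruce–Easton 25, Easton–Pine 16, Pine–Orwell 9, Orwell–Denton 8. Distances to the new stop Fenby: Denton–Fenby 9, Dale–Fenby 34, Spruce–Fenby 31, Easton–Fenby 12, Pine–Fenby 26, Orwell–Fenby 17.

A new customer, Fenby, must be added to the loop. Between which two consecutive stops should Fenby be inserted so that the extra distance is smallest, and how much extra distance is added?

+12 — insert Fenby between Denton and Dale.

Insertion cost between consecutive stops i–j is d(i,Fenby) + d(Fenby,j) − d(i,j):
  between Denton and Dale: 9 + 34 − 31 = 12
  between Dale and Spruce: 34 + 31 − 18 = 47
  between Spruce and Easton: 31 + 12 − 25 = 18
  between Easton and Pine: 12 + 26 − 16 = 22
  between Pine and Orwell: 26 + 17 − 9 = 34
  between Orwell and Denton: 17 + 9 − 8 = 18
Cheapest insertion is between Denton and Dale, adding 12.
New total = 107 + 12 = 119.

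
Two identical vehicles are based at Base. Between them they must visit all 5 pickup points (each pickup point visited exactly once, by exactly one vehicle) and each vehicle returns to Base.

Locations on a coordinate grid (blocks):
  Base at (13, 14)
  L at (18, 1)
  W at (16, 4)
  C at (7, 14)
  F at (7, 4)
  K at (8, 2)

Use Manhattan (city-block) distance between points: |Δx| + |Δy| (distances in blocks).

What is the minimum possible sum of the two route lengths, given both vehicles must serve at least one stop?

Try each way of splitting the stops between the two vehicles (each non-empty) and, for each split, find the best tour for each vehicle:
  {L} + {W, C, F, K}: 36 + 42 = 78
  {W} + {L, C, F, K}: 26 + 48 = 74
  {L, W} + {C, F, K}: 36 + 36 = 72
  {C} + {L, W, F, K}: 12 + 48 = 60
  {L, C} + {W, F, K}: 48 + 42 = 90
  {W, C} + {L, F, K}: 38 + 48 = 86
  … (15 splits in total)
Best: vehicle 1 Base → C → Base = 12; vehicle 2 Base → W → L → K → F → Base = 48; combined 60.

Minimum combined distance: 60 blocks.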